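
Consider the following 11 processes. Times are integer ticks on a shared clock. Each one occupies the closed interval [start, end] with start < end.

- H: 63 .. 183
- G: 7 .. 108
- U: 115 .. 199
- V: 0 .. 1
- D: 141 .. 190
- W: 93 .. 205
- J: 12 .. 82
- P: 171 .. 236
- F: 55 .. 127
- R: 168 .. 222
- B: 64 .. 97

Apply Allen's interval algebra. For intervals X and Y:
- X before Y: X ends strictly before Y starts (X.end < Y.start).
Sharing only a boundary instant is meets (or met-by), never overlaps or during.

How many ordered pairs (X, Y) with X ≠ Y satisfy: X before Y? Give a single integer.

Checking all 110 ordered pairs for relation 'before'; matching pairs in alphabetical order:
(B, D): B before D ✓
(B, P): B before P ✓
(B, R): B before R ✓
(B, U): B before U ✓
(F, D): F before D ✓
(F, P): F before P ✓
(F, R): F before R ✓
(G, D): G before D ✓
(G, P): G before P ✓
(G, R): G before R ✓
(G, U): G before U ✓
(J, D): J before D ✓
(J, P): J before P ✓
(J, R): J before R ✓
(J, U): J before U ✓
(J, W): J before W ✓
(V, B): V before B ✓
(V, D): V before D ✓
(V, F): V before F ✓
(V, G): V before G ✓
(V, H): V before H ✓
(V, J): V before J ✓
(V, P): V before P ✓
(V, R): V before R ✓
... plus 2 further pairs not listed.
Count: 26.

26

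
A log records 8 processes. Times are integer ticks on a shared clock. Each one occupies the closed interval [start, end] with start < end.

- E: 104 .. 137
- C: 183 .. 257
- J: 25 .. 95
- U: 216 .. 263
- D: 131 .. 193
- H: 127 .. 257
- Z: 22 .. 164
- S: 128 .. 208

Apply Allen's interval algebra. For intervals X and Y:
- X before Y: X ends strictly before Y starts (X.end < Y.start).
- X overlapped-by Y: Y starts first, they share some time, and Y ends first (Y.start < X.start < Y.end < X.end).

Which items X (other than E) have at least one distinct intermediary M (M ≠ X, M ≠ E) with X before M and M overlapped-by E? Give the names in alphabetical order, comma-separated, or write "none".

J

Target E = [104, 137].
Intermediaries M with M overlapped-by E: D, H, S.
Via D — items with X before D: J.
Via H — items with X before H: J.
Via S — items with X before S: J.
Union: J.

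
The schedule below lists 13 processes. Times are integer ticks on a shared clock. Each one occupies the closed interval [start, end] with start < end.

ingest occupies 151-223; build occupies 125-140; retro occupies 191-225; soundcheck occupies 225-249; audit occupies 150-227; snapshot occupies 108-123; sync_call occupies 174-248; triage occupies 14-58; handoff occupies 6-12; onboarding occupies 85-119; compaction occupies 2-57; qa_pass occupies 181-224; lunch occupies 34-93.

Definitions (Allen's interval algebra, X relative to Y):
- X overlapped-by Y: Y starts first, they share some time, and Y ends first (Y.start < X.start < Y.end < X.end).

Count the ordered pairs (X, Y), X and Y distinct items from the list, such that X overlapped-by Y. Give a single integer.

12

Checking all 156 ordered pairs for relation 'overlapped-by'; matching pairs in alphabetical order:
(lunch, compaction): lunch overlapped-by compaction ✓
(lunch, triage): lunch overlapped-by triage ✓
(onboarding, lunch): onboarding overlapped-by lunch ✓
(qa_pass, ingest): qa_pass overlapped-by ingest ✓
(retro, ingest): retro overlapped-by ingest ✓
(retro, qa_pass): retro overlapped-by qa_pass ✓
(snapshot, onboarding): snapshot overlapped-by onboarding ✓
(soundcheck, audit): soundcheck overlapped-by audit ✓
(soundcheck, sync_call): soundcheck overlapped-by sync_call ✓
(sync_call, audit): sync_call overlapped-by audit ✓
(sync_call, ingest): sync_call overlapped-by ingest ✓
(triage, compaction): triage overlapped-by compaction ✓
Count: 12.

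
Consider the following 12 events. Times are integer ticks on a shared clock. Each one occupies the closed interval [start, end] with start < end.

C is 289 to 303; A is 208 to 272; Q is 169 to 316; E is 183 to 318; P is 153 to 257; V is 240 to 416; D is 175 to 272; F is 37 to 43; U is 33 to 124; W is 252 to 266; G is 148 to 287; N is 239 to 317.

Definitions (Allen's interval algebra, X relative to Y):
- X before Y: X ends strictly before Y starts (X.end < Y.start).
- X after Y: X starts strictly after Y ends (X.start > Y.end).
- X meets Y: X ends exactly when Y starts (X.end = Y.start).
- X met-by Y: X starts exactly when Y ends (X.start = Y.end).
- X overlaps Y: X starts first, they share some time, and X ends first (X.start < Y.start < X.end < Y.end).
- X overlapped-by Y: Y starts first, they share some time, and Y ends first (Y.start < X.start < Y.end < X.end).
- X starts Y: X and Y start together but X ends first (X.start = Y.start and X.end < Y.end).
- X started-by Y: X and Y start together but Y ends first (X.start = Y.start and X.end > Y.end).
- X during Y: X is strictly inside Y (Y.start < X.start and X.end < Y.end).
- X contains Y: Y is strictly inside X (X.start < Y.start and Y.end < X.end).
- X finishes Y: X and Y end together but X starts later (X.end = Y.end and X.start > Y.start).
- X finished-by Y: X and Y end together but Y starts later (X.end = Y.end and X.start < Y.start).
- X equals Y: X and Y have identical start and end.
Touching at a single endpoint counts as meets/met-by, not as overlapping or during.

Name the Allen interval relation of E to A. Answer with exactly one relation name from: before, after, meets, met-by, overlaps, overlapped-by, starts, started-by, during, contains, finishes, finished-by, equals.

contains

E = [183, 318]; A = [208, 272].
Compare endpoints: E.start < A.start, E.start < A.end, E.end > A.start, E.end > A.end.
That pattern is 'contains'.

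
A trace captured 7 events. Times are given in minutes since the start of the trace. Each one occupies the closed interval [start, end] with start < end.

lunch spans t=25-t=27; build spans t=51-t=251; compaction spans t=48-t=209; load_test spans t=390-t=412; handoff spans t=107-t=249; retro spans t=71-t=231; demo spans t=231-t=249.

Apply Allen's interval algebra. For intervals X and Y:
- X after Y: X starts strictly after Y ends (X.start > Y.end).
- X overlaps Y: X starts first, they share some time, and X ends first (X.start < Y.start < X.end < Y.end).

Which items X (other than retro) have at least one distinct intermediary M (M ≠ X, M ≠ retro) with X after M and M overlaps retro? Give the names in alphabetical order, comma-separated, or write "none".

Target retro = [t=71, t=231].
Intermediaries M with M overlaps retro: compaction.
Via compaction — items with X after compaction: demo, load_test.
Union: demo, load_test.

demo, load_test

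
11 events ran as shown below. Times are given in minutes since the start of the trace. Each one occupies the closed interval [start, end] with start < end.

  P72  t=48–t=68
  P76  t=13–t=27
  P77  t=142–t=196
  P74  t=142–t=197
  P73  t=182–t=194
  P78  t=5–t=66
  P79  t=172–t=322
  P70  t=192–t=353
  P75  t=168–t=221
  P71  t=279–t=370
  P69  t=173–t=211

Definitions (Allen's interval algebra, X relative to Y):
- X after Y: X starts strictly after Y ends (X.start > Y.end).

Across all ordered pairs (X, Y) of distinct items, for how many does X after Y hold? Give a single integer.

Checking all 110 ordered pairs for relation 'after'; matching pairs in alphabetical order:
(P69, P72): P69 after P72 ✓
(P69, P76): P69 after P76 ✓
(P69, P78): P69 after P78 ✓
(P70, P72): P70 after P72 ✓
(P70, P76): P70 after P76 ✓
(P70, P78): P70 after P78 ✓
(P71, P69): P71 after P69 ✓
(P71, P72): P71 after P72 ✓
(P71, P73): P71 after P73 ✓
(P71, P74): P71 after P74 ✓
(P71, P75): P71 after P75 ✓
(P71, P76): P71 after P76 ✓
(P71, P77): P71 after P77 ✓
(P71, P78): P71 after P78 ✓
(P72, P76): P72 after P76 ✓
(P73, P72): P73 after P72 ✓
(P73, P76): P73 after P76 ✓
(P73, P78): P73 after P78 ✓
(P74, P72): P74 after P72 ✓
(P74, P76): P74 after P76 ✓
(P74, P78): P74 after P78 ✓
(P75, P72): P75 after P72 ✓
(P75, P76): P75 after P76 ✓
(P75, P78): P75 after P78 ✓
... plus 6 further pairs not listed.
Count: 30.

30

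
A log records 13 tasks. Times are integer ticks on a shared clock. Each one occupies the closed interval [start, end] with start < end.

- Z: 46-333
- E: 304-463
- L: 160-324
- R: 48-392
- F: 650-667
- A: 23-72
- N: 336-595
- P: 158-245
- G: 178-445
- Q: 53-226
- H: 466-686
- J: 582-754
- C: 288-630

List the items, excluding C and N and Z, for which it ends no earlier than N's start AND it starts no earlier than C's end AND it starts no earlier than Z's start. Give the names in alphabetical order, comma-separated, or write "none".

Conditions: its end is no earlier than N's start (X.end >= 336) AND its start is no earlier than C's end (X.start >= 630) AND its start is no earlier than Z's start (X.start >= 46).
A: end 72 >= 336? ✗; start 23 >= 630? ✗; start 23 >= 46? ✗ → no.
E: end 463 >= 336? ✓; start 304 >= 630? ✗; start 304 >= 46? ✓ → no.
F: end 667 >= 336? ✓; start 650 >= 630? ✓; start 650 >= 46? ✓ → yes.
G: end 445 >= 336? ✓; start 178 >= 630? ✗; start 178 >= 46? ✓ → no.
H: end 686 >= 336? ✓; start 466 >= 630? ✗; start 466 >= 46? ✓ → no.
J: end 754 >= 336? ✓; start 582 >= 630? ✗; start 582 >= 46? ✓ → no.
L: end 324 >= 336? ✗; start 160 >= 630? ✗; start 160 >= 46? ✓ → no.
P: end 245 >= 336? ✗; start 158 >= 630? ✗; start 158 >= 46? ✓ → no.
Q: end 226 >= 336? ✗; start 53 >= 630? ✗; start 53 >= 46? ✓ → no.
R: end 392 >= 336? ✓; start 48 >= 630? ✗; start 48 >= 46? ✓ → no.
Result: F.

F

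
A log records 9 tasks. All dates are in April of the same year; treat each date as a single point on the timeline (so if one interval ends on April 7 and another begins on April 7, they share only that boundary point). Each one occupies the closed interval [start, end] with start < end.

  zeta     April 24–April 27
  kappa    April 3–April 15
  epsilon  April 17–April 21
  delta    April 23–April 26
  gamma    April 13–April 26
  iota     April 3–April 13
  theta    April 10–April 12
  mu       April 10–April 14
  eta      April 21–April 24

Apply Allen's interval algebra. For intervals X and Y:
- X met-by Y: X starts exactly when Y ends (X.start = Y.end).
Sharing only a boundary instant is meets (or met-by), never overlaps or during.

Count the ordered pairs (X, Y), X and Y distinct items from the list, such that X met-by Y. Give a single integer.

Checking all 72 ordered pairs for relation 'met-by'; matching pairs in alphabetical order:
(eta, epsilon): eta met-by epsilon ✓
(gamma, iota): gamma met-by iota ✓
(zeta, eta): zeta met-by eta ✓
Count: 3.

3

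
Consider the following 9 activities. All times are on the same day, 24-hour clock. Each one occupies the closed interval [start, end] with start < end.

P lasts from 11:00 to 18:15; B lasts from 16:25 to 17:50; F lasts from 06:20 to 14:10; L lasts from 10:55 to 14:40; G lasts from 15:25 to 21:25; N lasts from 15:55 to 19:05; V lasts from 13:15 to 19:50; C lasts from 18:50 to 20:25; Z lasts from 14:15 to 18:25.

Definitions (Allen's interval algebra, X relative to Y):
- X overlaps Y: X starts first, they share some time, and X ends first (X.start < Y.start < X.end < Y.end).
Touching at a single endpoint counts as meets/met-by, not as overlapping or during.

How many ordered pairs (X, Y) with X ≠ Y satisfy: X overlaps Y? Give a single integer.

15

Checking all 72 ordered pairs for relation 'overlaps'; matching pairs in alphabetical order:
(F, L): F overlaps L ✓
(F, P): F overlaps P ✓
(F, V): F overlaps V ✓
(L, P): L overlaps P ✓
(L, V): L overlaps V ✓
(L, Z): L overlaps Z ✓
(N, C): N overlaps C ✓
(P, G): P overlaps G ✓
(P, N): P overlaps N ✓
(P, V): P overlaps V ✓
(P, Z): P overlaps Z ✓
(V, C): V overlaps C ✓
(V, G): V overlaps G ✓
(Z, G): Z overlaps G ✓
(Z, N): Z overlaps N ✓
Count: 15.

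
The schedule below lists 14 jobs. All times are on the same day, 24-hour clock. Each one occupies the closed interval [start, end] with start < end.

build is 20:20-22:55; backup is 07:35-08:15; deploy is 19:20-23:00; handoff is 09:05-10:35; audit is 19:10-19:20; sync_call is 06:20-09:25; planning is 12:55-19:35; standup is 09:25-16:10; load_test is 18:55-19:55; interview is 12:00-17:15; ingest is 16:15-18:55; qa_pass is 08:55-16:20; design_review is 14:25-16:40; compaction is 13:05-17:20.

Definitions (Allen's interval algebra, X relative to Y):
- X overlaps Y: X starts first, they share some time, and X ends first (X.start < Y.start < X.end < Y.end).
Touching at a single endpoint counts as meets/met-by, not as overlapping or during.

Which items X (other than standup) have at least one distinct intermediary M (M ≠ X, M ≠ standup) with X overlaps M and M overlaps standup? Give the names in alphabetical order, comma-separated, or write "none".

sync_call

Target standup = [09:25, 16:10].
Intermediaries M with M overlaps standup: handoff.
Via handoff — items with X overlaps handoff: sync_call.
Union: sync_call.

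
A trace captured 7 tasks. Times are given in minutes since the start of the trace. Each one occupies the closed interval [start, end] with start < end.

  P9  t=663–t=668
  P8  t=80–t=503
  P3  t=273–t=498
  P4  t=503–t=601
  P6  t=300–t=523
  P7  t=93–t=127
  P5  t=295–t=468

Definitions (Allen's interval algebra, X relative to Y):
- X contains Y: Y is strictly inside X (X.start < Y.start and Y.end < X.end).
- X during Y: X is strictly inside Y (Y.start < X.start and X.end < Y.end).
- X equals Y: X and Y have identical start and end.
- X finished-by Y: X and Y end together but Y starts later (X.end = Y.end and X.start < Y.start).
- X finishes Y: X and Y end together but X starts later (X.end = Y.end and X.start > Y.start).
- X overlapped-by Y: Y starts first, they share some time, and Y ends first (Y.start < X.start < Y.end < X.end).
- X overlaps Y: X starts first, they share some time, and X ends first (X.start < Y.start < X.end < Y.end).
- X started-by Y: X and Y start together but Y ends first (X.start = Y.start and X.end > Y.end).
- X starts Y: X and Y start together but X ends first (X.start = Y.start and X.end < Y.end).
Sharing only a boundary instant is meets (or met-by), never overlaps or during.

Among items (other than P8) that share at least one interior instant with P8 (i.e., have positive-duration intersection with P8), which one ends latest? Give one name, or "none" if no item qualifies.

Target P8 = [t=80, t=503].
P3 [t=273, t=498] → during → candidate.
P4 [t=503, t=601] → met-by → excluded.
P5 [t=295, t=468] → during → candidate.
P6 [t=300, t=523] → overlapped-by → candidate.
P7 [t=93, t=127] → during → candidate.
P9 [t=663, t=668] → after → excluded.
Among candidates, latest end is t=523 → P6.

P6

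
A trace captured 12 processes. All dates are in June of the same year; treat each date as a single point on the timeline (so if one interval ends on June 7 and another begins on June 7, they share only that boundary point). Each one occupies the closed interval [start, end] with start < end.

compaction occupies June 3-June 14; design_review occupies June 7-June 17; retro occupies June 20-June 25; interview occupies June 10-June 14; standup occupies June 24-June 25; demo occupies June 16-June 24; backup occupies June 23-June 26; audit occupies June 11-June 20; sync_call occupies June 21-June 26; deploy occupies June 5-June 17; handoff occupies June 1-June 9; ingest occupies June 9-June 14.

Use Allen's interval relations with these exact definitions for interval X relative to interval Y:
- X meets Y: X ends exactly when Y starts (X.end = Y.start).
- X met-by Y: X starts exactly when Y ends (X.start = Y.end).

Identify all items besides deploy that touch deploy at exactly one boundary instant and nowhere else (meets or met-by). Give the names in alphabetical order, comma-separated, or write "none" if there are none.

Target deploy = [June 5, June 17].
audit [June 11, June 20] → overlapped-by → no.
backup [June 23, June 26] → after → no.
compaction [June 3, June 14] → overlaps → no.
demo [June 16, June 24] → overlapped-by → no.
design_review [June 7, June 17] → finishes → no.
handoff [June 1, June 9] → overlaps → no.
ingest [June 9, June 14] → during → no.
interview [June 10, June 14] → during → no.
retro [June 20, June 25] → after → no.
standup [June 24, June 25] → after → no.
sync_call [June 21, June 26] → after → no.
Result: none.

none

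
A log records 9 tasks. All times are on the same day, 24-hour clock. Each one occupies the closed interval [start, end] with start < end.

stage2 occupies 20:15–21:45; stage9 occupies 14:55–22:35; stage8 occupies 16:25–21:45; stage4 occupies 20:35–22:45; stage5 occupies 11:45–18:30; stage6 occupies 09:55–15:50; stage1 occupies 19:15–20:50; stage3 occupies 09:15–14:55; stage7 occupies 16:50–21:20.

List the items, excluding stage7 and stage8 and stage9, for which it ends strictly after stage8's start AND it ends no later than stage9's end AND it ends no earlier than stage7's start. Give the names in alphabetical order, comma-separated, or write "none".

Conditions: its end is strictly after stage8's start (X.end > 16:25) AND its end is no later than stage9's end (X.end <= 22:35) AND its end is no earlier than stage7's start (X.end >= 16:50).
stage1: end 20:50 > 16:25? ✓; end 20:50 <= 22:35? ✓; end 20:50 >= 16:50? ✓ → yes.
stage2: end 21:45 > 16:25? ✓; end 21:45 <= 22:35? ✓; end 21:45 >= 16:50? ✓ → yes.
stage3: end 14:55 > 16:25? ✗; end 14:55 <= 22:35? ✓; end 14:55 >= 16:50? ✗ → no.
stage4: end 22:45 > 16:25? ✓; end 22:45 <= 22:35? ✗; end 22:45 >= 16:50? ✓ → no.
stage5: end 18:30 > 16:25? ✓; end 18:30 <= 22:35? ✓; end 18:30 >= 16:50? ✓ → yes.
stage6: end 15:50 > 16:25? ✗; end 15:50 <= 22:35? ✓; end 15:50 >= 16:50? ✗ → no.
Result: stage1, stage2, stage5.

stage1, stage2, stage5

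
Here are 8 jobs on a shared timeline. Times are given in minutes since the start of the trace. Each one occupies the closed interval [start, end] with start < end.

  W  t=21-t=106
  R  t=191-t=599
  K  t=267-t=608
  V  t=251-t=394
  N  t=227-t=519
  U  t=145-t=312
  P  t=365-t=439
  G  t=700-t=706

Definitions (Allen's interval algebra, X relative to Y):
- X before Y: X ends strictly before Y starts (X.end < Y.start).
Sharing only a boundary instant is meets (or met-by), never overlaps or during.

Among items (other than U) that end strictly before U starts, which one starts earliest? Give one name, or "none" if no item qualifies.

Target U = [t=145, t=312].
G [t=700, t=706] → after → excluded.
K [t=267, t=608] → overlapped-by → excluded.
N [t=227, t=519] → overlapped-by → excluded.
P [t=365, t=439] → after → excluded.
R [t=191, t=599] → overlapped-by → excluded.
V [t=251, t=394] → overlapped-by → excluded.
W [t=21, t=106] → before → candidate.
Among candidates, earliest start is t=21 → W.

W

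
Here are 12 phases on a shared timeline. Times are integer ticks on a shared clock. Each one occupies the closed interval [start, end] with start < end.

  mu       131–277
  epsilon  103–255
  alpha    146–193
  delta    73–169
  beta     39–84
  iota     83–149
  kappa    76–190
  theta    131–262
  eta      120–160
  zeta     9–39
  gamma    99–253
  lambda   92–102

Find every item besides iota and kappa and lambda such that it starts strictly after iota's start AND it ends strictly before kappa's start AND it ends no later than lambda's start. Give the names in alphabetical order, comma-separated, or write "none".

Conditions: its start is strictly after iota's start (X.start > 83) AND its end is strictly before kappa's start (X.end < 76) AND its end is no later than lambda's start (X.end <= 92).
alpha: start 146 > 83? ✓; end 193 < 76? ✗; end 193 <= 92? ✗ → no.
beta: start 39 > 83? ✗; end 84 < 76? ✗; end 84 <= 92? ✓ → no.
delta: start 73 > 83? ✗; end 169 < 76? ✗; end 169 <= 92? ✗ → no.
epsilon: start 103 > 83? ✓; end 255 < 76? ✗; end 255 <= 92? ✗ → no.
eta: start 120 > 83? ✓; end 160 < 76? ✗; end 160 <= 92? ✗ → no.
gamma: start 99 > 83? ✓; end 253 < 76? ✗; end 253 <= 92? ✗ → no.
mu: start 131 > 83? ✓; end 277 < 76? ✗; end 277 <= 92? ✗ → no.
theta: start 131 > 83? ✓; end 262 < 76? ✗; end 262 <= 92? ✗ → no.
zeta: start 9 > 83? ✗; end 39 < 76? ✓; end 39 <= 92? ✓ → no.
Result: none.

none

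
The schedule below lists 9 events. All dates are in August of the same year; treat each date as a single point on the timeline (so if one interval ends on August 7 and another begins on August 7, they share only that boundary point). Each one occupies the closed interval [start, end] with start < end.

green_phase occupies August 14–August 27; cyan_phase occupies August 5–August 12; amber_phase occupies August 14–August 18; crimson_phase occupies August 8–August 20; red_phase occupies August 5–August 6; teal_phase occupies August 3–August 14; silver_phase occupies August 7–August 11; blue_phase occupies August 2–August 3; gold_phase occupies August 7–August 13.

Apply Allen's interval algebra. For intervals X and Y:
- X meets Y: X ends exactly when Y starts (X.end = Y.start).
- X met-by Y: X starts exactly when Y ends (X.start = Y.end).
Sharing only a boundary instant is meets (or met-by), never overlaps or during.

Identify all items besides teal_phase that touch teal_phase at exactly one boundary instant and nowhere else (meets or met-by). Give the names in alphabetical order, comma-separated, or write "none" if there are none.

Target teal_phase = [August 3, August 14].
amber_phase [August 14, August 18] → met-by → yes.
blue_phase [August 2, August 3] → meets → yes.
crimson_phase [August 8, August 20] → overlapped-by → no.
cyan_phase [August 5, August 12] → during → no.
gold_phase [August 7, August 13] → during → no.
green_phase [August 14, August 27] → met-by → yes.
red_phase [August 5, August 6] → during → no.
silver_phase [August 7, August 11] → during → no.
Result: amber_phase, blue_phase, green_phase.

amber_phase, blue_phase, green_phase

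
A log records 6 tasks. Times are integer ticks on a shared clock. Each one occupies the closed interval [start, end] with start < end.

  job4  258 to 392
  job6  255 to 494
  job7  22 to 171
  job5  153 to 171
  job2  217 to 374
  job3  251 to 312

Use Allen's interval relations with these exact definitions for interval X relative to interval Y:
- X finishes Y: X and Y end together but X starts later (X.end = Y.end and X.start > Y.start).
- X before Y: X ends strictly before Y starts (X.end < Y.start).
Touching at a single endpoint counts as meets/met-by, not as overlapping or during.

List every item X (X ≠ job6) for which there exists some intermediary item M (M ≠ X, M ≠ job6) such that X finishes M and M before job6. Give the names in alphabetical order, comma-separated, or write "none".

Target job6 = [255, 494].
Intermediaries M with M before job6: job5, job7.
Via job5 — items with X finishes job5: none.
Via job7 — items with X finishes job7: job5.
Union: job5.

job5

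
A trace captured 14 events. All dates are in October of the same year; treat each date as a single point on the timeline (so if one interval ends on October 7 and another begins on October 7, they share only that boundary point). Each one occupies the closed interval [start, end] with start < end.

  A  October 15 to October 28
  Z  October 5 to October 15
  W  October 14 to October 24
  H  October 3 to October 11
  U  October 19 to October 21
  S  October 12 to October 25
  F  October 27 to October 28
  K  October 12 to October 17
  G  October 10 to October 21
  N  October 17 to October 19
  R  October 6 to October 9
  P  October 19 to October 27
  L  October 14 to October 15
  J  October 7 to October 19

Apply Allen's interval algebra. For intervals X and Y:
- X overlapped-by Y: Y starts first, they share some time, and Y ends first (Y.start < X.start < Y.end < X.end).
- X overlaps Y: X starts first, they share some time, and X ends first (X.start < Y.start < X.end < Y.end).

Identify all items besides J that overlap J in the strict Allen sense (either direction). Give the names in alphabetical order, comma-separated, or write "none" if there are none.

Target J = [October 7, October 19].
A [October 15, October 28] → overlapped-by → yes.
F [October 27, October 28] → after → no.
G [October 10, October 21] → overlapped-by → yes.
H [October 3, October 11] → overlaps → yes.
K [October 12, October 17] → during → no.
L [October 14, October 15] → during → no.
N [October 17, October 19] → finishes → no.
P [October 19, October 27] → met-by → no.
R [October 6, October 9] → overlaps → yes.
S [October 12, October 25] → overlapped-by → yes.
U [October 19, October 21] → met-by → no.
W [October 14, October 24] → overlapped-by → yes.
Z [October 5, October 15] → overlaps → yes.
Result: A, G, H, R, S, W, Z.

A, G, H, R, S, W, Z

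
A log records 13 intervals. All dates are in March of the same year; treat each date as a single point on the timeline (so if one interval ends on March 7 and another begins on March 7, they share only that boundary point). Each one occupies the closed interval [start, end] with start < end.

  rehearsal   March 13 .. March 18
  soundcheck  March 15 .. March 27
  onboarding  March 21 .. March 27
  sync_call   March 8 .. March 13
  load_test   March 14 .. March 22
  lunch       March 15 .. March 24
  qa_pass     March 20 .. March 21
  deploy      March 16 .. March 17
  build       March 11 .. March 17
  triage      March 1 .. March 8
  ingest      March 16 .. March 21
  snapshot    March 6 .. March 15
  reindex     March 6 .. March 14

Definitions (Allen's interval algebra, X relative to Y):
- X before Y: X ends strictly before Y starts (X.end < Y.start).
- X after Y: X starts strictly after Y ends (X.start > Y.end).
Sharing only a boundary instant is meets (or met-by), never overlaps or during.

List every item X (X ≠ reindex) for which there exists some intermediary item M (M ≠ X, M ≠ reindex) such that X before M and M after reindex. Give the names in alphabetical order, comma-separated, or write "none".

Target reindex = [March 6, March 14].
Intermediaries M with M after reindex: deploy, ingest, lunch, onboarding, qa_pass, soundcheck.
Via deploy — items with X before deploy: snapshot, sync_call, triage.
Via ingest — items with X before ingest: snapshot, sync_call, triage.
Via lunch — items with X before lunch: sync_call, triage.
Via onboarding — items with X before onboarding: build, deploy, rehearsal, snapshot, sync_call, triage.
Via qa_pass — items with X before qa_pass: build, deploy, rehearsal, snapshot, sync_call, triage.
Via soundcheck — items with X before soundcheck: sync_call, triage.
Union: build, deploy, rehearsal, snapshot, sync_call, triage.

build, deploy, rehearsal, snapshot, sync_call, triage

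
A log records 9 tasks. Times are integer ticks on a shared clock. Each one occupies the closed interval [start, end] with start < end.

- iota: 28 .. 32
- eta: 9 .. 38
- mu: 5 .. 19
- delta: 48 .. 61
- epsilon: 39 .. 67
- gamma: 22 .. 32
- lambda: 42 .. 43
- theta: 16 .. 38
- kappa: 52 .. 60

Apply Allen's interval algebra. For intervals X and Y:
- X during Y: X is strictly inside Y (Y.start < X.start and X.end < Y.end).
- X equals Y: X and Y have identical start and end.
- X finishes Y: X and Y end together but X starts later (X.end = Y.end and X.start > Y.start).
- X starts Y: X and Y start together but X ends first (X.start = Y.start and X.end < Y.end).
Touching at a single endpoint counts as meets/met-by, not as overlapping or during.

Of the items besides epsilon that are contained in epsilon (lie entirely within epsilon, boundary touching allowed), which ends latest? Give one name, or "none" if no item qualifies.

Target epsilon = [39, 67].
delta [48, 61] → during → candidate.
eta [9, 38] → before → excluded.
gamma [22, 32] → before → excluded.
iota [28, 32] → before → excluded.
kappa [52, 60] → during → candidate.
lambda [42, 43] → during → candidate.
mu [5, 19] → before → excluded.
theta [16, 38] → before → excluded.
Among candidates, latest end is 61 → delta.

delta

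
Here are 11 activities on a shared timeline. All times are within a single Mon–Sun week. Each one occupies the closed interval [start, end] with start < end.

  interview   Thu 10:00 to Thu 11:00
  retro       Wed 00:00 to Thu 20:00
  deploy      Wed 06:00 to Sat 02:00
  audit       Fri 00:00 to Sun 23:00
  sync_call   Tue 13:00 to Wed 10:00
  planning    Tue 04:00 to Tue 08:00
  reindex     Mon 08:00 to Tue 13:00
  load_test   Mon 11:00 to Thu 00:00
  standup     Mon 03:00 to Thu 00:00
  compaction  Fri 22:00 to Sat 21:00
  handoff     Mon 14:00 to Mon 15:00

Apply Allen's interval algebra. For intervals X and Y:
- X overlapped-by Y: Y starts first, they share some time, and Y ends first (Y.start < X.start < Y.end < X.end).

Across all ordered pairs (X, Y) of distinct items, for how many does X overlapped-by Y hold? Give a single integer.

10

Checking all 110 ordered pairs for relation 'overlapped-by'; matching pairs in alphabetical order:
(audit, deploy): audit overlapped-by deploy ✓
(compaction, deploy): compaction overlapped-by deploy ✓
(deploy, load_test): deploy overlapped-by load_test ✓
(deploy, retro): deploy overlapped-by retro ✓
(deploy, standup): deploy overlapped-by standup ✓
(deploy, sync_call): deploy overlapped-by sync_call ✓
(load_test, reindex): load_test overlapped-by reindex ✓
(retro, load_test): retro overlapped-by load_test ✓
(retro, standup): retro overlapped-by standup ✓
(retro, sync_call): retro overlapped-by sync_call ✓
Count: 10.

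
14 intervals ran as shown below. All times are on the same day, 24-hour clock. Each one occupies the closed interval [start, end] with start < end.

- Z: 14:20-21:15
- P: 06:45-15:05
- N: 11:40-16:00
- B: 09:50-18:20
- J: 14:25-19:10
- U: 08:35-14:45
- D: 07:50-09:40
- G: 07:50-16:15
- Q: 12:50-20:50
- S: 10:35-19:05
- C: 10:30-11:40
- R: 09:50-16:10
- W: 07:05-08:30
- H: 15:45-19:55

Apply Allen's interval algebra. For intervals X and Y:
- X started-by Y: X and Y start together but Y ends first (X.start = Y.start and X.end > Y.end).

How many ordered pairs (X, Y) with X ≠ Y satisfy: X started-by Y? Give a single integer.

Checking all 182 ordered pairs for relation 'started-by'; matching pairs in alphabetical order:
(B, R): B started-by R ✓
(G, D): G started-by D ✓
Count: 2.

2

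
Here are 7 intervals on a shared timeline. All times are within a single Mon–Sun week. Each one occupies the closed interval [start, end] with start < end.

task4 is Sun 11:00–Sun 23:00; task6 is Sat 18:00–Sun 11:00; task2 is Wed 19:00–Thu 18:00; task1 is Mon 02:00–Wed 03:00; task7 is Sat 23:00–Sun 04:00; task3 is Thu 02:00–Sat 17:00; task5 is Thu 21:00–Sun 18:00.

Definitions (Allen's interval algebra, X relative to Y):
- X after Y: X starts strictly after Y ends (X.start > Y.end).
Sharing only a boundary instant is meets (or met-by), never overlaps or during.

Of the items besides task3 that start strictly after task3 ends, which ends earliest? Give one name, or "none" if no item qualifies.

Target task3 = [Thu 02:00, Sat 17:00].
task1 [Mon 02:00, Wed 03:00] → before → excluded.
task2 [Wed 19:00, Thu 18:00] → overlaps → excluded.
task4 [Sun 11:00, Sun 23:00] → after → candidate.
task5 [Thu 21:00, Sun 18:00] → overlapped-by → excluded.
task6 [Sat 18:00, Sun 11:00] → after → candidate.
task7 [Sat 23:00, Sun 04:00] → after → candidate.
Among candidates, earliest end is Sun 04:00 → task7.

task7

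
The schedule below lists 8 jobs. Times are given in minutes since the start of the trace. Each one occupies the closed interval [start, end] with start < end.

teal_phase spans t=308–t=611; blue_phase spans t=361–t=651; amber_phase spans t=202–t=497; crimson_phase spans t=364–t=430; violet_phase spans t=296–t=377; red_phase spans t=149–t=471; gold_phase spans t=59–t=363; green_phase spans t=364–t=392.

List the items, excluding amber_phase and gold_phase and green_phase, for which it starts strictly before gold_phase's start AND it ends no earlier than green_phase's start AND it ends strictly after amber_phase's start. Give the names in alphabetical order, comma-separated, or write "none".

none

Conditions: its start is strictly before gold_phase's start (X.start < t=59) AND its end is no earlier than green_phase's start (X.end >= t=364) AND its end is strictly after amber_phase's start (X.end > t=202).
blue_phase: start t=361 < t=59? ✗; end t=651 >= t=364? ✓; end t=651 > t=202? ✓ → no.
crimson_phase: start t=364 < t=59? ✗; end t=430 >= t=364? ✓; end t=430 > t=202? ✓ → no.
red_phase: start t=149 < t=59? ✗; end t=471 >= t=364? ✓; end t=471 > t=202? ✓ → no.
teal_phase: start t=308 < t=59? ✗; end t=611 >= t=364? ✓; end t=611 > t=202? ✓ → no.
violet_phase: start t=296 < t=59? ✗; end t=377 >= t=364? ✓; end t=377 > t=202? ✓ → no.
Result: none.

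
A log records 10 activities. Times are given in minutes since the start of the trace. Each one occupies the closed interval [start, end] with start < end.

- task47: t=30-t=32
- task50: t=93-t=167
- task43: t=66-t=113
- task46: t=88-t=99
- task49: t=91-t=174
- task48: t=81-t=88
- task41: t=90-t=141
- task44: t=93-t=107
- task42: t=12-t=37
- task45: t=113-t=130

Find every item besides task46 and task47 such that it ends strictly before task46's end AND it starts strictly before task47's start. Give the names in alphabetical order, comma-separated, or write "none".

Conditions: its end is strictly before task46's end (X.end < t=99) AND its start is strictly before task47's start (X.start < t=30).
task41: end t=141 < t=99? ✗; start t=90 < t=30? ✗ → no.
task42: end t=37 < t=99? ✓; start t=12 < t=30? ✓ → yes.
task43: end t=113 < t=99? ✗; start t=66 < t=30? ✗ → no.
task44: end t=107 < t=99? ✗; start t=93 < t=30? ✗ → no.
task45: end t=130 < t=99? ✗; start t=113 < t=30? ✗ → no.
task48: end t=88 < t=99? ✓; start t=81 < t=30? ✗ → no.
task49: end t=174 < t=99? ✗; start t=91 < t=30? ✗ → no.
task50: end t=167 < t=99? ✗; start t=93 < t=30? ✗ → no.
Result: task42.

task42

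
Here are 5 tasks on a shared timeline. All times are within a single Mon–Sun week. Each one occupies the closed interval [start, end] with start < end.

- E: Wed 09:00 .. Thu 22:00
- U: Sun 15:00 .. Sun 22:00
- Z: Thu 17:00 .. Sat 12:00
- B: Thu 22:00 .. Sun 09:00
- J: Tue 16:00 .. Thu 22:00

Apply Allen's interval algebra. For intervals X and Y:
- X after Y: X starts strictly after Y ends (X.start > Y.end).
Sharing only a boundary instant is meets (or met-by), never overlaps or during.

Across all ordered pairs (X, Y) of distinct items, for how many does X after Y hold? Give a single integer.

4

Checking all 20 ordered pairs for relation 'after'; matching pairs in alphabetical order:
(U, B): U after B ✓
(U, E): U after E ✓
(U, J): U after J ✓
(U, Z): U after Z ✓
Count: 4.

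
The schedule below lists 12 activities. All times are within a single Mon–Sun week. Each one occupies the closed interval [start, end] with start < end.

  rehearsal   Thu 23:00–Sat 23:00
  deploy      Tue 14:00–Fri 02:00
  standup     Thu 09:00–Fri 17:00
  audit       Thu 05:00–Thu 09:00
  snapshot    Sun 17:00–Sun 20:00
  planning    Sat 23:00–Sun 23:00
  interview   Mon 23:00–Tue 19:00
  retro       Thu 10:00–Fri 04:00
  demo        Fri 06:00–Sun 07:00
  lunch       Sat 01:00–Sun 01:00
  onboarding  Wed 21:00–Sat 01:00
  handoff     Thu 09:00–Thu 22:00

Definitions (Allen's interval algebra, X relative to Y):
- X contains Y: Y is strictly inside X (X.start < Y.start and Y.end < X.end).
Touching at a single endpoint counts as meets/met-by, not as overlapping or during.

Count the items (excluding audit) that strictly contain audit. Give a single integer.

2

Target audit = [Thu 05:00, Thu 09:00].
demo [Fri 06:00, Sun 07:00] → after → no.
deploy [Tue 14:00, Fri 02:00] → contains → counts.
handoff [Thu 09:00, Thu 22:00] → met-by → no.
interview [Mon 23:00, Tue 19:00] → before → no.
lunch [Sat 01:00, Sun 01:00] → after → no.
onboarding [Wed 21:00, Sat 01:00] → contains → counts.
planning [Sat 23:00, Sun 23:00] → after → no.
rehearsal [Thu 23:00, Sat 23:00] → after → no.
retro [Thu 10:00, Fri 04:00] → after → no.
snapshot [Sun 17:00, Sun 20:00] → after → no.
standup [Thu 09:00, Fri 17:00] → met-by → no.
Total: 2.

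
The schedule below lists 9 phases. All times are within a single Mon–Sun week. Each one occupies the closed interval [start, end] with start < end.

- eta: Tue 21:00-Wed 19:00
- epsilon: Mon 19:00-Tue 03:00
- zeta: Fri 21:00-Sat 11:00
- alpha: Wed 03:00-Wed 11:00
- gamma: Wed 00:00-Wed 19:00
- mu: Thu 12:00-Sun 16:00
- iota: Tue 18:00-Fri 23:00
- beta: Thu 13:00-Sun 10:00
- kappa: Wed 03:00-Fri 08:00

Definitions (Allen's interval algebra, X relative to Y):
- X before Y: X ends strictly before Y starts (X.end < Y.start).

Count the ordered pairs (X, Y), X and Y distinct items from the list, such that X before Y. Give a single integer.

18

Checking all 72 ordered pairs for relation 'before'; matching pairs in alphabetical order:
(alpha, beta): alpha before beta ✓
(alpha, mu): alpha before mu ✓
(alpha, zeta): alpha before zeta ✓
(epsilon, alpha): epsilon before alpha ✓
(epsilon, beta): epsilon before beta ✓
(epsilon, eta): epsilon before eta ✓
(epsilon, gamma): epsilon before gamma ✓
(epsilon, iota): epsilon before iota ✓
(epsilon, kappa): epsilon before kappa ✓
(epsilon, mu): epsilon before mu ✓
(epsilon, zeta): epsilon before zeta ✓
(eta, beta): eta before beta ✓
(eta, mu): eta before mu ✓
(eta, zeta): eta before zeta ✓
(gamma, beta): gamma before beta ✓
(gamma, mu): gamma before mu ✓
(gamma, zeta): gamma before zeta ✓
(kappa, zeta): kappa before zeta ✓
Count: 18.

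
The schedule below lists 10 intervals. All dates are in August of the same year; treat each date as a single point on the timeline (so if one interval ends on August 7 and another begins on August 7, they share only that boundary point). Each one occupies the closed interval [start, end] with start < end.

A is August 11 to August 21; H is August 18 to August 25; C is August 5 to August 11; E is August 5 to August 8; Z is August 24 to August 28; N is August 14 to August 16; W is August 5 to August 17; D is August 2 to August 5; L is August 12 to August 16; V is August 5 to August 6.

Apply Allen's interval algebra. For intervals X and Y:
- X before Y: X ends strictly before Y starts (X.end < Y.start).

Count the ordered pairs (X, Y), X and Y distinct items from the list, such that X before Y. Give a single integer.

Checking all 90 ordered pairs for relation 'before'; matching pairs in alphabetical order:
(A, Z): A before Z ✓
(C, H): C before H ✓
(C, L): C before L ✓
(C, N): C before N ✓
(C, Z): C before Z ✓
(D, A): D before A ✓
(D, H): D before H ✓
(D, L): D before L ✓
(D, N): D before N ✓
(D, Z): D before Z ✓
(E, A): E before A ✓
(E, H): E before H ✓
(E, L): E before L ✓
(E, N): E before N ✓
(E, Z): E before Z ✓
(L, H): L before H ✓
(L, Z): L before Z ✓
(N, H): N before H ✓
(N, Z): N before Z ✓
(V, A): V before A ✓
(V, H): V before H ✓
(V, L): V before L ✓
(V, N): V before N ✓
(V, Z): V before Z ✓
... plus 2 further pairs not listed.
Count: 26.

26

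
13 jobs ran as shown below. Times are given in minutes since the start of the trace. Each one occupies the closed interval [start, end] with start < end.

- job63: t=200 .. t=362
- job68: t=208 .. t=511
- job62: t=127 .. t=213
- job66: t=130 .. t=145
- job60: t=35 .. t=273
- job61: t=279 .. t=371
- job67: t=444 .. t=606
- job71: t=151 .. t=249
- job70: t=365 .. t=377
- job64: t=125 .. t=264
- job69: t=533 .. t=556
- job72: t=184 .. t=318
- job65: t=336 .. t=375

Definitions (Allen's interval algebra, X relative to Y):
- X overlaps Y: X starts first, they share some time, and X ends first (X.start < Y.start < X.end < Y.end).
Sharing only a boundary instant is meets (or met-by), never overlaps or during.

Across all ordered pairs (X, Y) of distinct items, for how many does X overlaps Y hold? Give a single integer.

23

Checking all 156 ordered pairs for relation 'overlaps'; matching pairs in alphabetical order:
(job60, job63): job60 overlaps job63 ✓
(job60, job68): job60 overlaps job68 ✓
(job60, job72): job60 overlaps job72 ✓
(job61, job65): job61 overlaps job65 ✓
(job61, job70): job61 overlaps job70 ✓
(job62, job63): job62 overlaps job63 ✓
(job62, job68): job62 overlaps job68 ✓
(job62, job71): job62 overlaps job71 ✓
(job62, job72): job62 overlaps job72 ✓
(job63, job61): job63 overlaps job61 ✓
(job63, job65): job63 overlaps job65 ✓
(job63, job68): job63 overlaps job68 ✓
(job64, job63): job64 overlaps job63 ✓
(job64, job68): job64 overlaps job68 ✓
(job64, job72): job64 overlaps job72 ✓
(job65, job70): job65 overlaps job70 ✓
(job68, job67): job68 overlaps job67 ✓
(job71, job63): job71 overlaps job63 ✓
(job71, job68): job71 overlaps job68 ✓
(job71, job72): job71 overlaps job72 ✓
(job72, job61): job72 overlaps job61 ✓
(job72, job63): job72 overlaps job63 ✓
(job72, job68): job72 overlaps job68 ✓
Count: 23.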